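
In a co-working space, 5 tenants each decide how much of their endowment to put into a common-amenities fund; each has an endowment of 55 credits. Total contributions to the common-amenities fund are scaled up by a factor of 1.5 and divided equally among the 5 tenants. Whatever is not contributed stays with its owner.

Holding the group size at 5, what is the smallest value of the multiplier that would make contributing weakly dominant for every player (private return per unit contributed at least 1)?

A contributed unit returns (multiplier)/5 to its contributor.
This reaches 1 exactly when the multiplier is 5.

5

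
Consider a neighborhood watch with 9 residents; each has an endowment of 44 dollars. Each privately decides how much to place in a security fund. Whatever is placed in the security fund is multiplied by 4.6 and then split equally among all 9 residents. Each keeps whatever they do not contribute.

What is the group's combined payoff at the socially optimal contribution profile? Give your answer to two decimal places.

Each contributed unit returns 4.600 to the group as a whole (0.5111 to each of 9 players), which exceeds 1, so the social optimum is full contribution: group total = 4.600 × 396 = 1821.60.

1821.60 dollars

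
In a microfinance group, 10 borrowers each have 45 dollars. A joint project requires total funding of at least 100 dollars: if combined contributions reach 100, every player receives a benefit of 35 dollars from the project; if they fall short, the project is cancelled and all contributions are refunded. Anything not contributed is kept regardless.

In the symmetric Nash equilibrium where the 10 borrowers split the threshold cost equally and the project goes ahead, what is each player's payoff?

70 dollars

Equal share of the threshold: 100/10 = 10.
At this profile no one gains by cutting their contribution: any cut drops the total below 100, the project is cancelled, contributions are refunded, and the deviator ends with 45, which is less than 45 − 10 + 35 = 70. Contributing more than 10 just wastes the excess. So contributing exactly 10 is a best response.
Each player's payoff: 45 − 10 + 35 = 70.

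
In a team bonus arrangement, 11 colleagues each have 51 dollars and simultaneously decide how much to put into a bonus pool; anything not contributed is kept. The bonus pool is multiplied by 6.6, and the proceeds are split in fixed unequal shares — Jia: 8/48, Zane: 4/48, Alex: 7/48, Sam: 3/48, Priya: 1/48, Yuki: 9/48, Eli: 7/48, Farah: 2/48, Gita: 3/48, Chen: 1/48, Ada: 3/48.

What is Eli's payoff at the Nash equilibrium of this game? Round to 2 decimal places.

Player j's private return per contributed unit is 6.6 × (j's share). Contributing is weakly dominant for j when that share is at least 1/6.6 = 0.1515, and contributing 0 is dominant otherwise.
Jia and Yuki are above the threshold, contributing 51 each; the remaining 9 contribute 0. Total contributed: 102.
Eli keeps 51 and receives 6.6 × 102 × 7/48 = 98.18 from the bonus pool, for a payoff of 149.18.

149.18 dollars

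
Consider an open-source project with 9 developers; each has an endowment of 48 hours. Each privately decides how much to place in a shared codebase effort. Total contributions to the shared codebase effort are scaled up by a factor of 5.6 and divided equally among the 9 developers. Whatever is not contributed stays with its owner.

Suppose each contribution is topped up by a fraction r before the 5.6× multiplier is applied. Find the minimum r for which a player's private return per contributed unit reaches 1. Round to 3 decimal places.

0.607

With matching at rate r, one contributed unit becomes (1 + r) in the shared codebase effort and returns 5.6 × (1 + r) / 9 to the contributor.
Setting this equal to 1: 1 + r = 9/5.6 = 1.6071.
So the minimum matching rate is r = 1.6071 − 1 = 0.607.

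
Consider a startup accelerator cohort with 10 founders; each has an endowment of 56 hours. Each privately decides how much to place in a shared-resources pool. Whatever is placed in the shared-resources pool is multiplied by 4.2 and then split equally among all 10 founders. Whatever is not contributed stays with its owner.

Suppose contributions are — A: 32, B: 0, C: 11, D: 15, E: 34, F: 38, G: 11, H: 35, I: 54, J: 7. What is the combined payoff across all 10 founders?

1318.40 hours

Total contributed: 32 + 0 + 11 + 15 + 34 + 38 + 11 + 35 + 54 + 7 = 237; total kept: 10 × 56 − 237 = 323.
The shared-resources pool pays out 4.2 × 237 = 995.40 in aggregate.
Group total = 323 + 995.40 = 1318.40.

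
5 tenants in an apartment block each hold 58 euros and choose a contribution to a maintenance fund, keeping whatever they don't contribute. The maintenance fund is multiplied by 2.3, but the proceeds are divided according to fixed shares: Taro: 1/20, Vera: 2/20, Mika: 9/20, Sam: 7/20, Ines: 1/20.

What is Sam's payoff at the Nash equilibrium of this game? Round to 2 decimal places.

For player j, contributing a unit is worthwhile iff 2.3 × (j's share) ≥ 1, i.e. iff j's share is at least 0.4348.
Only Mika (9/20) clears that bar, contributing 58; the remaining 4 contribute 0. Total contributed: 58.
Sam keeps 58 and receives 2.3 × 58 × 7/20 = 46.69 from the maintenance fund, for a payoff of 104.69.

104.69 euros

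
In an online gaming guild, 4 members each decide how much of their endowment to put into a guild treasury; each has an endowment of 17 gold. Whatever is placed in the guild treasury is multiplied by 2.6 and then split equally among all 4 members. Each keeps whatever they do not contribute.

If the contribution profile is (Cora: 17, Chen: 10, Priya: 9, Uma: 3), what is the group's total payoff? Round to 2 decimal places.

130.40 gold

Total contributed: 17 + 10 + 9 + 3 = 39; total kept: 4 × 17 − 39 = 29.
The guild treasury pays out 2.6 × 39 = 101.40 in aggregate.
Group total = 29 + 101.40 = 130.40.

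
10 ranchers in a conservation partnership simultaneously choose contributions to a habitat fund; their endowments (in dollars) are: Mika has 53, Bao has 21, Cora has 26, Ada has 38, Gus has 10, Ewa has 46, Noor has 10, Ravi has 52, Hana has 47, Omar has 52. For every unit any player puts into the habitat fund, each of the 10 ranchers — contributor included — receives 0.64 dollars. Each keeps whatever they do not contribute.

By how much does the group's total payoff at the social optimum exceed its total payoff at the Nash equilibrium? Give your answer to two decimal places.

1917.00 dollars

The private return per contributed unit is 0.64 < 1 for everyone, so the Nash equilibrium is zero contribution and the group total is Σ E_j = 53 + 21 + 26 + 38 + 10 + 46 + 10 + 52 + 47 + 52 = 355.
Each contributed unit returns 6.400 to the group, so the social optimum is full contribution by everyone: group total = 6.400 × 355 = 2272.00.
Efficiency loss = (6.400 − 1) × 355 = 1917.00.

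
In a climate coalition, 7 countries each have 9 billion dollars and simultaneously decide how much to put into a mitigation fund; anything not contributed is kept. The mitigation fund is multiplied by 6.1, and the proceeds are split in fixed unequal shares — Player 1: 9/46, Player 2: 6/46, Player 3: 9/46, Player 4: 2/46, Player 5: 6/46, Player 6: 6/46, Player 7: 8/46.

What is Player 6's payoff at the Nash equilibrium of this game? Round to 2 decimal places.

30.48 billion dollars

Each unit j contributes comes back to j as 6.1 × (j's share), so j prefers to contribute only if that share exceeds 1/6.1 = 0.1639; otherwise keeping the unit dominates.
Player 1, Player 3 and Player 7 are above the threshold, contributing 9 each; the remaining 4 contribute 0. Total contributed: 27.
Player 6 keeps 9 and receives 6.1 × 27 × 6/46 = 21.48 from the mitigation fund, for a payoff of 30.48.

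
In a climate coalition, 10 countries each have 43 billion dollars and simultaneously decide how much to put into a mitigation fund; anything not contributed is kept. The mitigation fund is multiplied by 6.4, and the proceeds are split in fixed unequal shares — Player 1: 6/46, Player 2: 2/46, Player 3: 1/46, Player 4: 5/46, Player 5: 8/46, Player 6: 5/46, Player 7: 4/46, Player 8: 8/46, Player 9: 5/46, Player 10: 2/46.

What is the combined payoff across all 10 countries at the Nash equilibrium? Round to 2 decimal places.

Each unit j contributes comes back to j as 6.4 × (j's share), so j prefers to contribute only if that share exceeds 1/6.4 = 0.1563; otherwise keeping the unit dominates.
The shares above 0.1563 belong to Player 5 and Player 8, contributing 43 each; the remaining 8 contribute 0. Total contributed: 86.
The mitigation fund pays out 6.4 × 86 = 550.40 in total (split across the unequal shares, but the aggregate is all that matters for the group sum).
The 8 free-riders keep 43 each, adding 344. Group total = 344 + 550.40 = 894.40.

894.40 billion dollars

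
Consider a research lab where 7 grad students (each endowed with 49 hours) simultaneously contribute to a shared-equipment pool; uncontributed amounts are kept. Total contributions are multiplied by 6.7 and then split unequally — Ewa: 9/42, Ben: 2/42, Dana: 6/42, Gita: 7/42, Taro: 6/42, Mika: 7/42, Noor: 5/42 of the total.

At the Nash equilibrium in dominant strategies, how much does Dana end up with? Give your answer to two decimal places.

Player j's private return per contributed unit is 6.7 × (j's share). Contributing is weakly dominant for j when that share is at least 1/6.7 = 0.1493, and contributing 0 is dominant otherwise.
Ewa, Gita and Mika clear that bar, contributing 49 each; the remaining 4 contribute 0. Total contributed: 147.
Dana keeps 49 and receives 6.7 × 147 × 6/42 = 140.70 from the shared-equipment pool, for a payoff of 189.70.

189.70 hours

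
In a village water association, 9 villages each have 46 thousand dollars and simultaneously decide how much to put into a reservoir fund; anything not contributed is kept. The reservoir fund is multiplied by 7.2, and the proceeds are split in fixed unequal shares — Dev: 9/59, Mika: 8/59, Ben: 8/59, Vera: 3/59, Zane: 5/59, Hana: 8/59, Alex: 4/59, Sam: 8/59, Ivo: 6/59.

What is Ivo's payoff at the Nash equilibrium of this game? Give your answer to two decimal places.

A player with share s gets back 7.2·s per unit contributed, so full contribution is dominant for anyone with s > 1/7.2 = 0.1389 and zero contribution is dominant for anyone below.
The only share above 0.1389 is Dev's 9/59, contributing 46; the remaining 8 contribute 0. Total contributed: 46.
Ivo keeps 46 and receives 7.2 × 46 × 6/59 = 33.68 from the reservoir fund, for a payoff of 79.68.

79.68 thousand dollars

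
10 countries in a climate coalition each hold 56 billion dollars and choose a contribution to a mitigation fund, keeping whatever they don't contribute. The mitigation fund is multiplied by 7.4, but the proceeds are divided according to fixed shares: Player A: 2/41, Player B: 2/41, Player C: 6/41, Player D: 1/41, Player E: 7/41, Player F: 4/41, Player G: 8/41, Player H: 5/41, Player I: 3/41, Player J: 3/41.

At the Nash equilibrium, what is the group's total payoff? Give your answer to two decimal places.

1635.20 billion dollars

A player with share s gets back 7.4·s per unit contributed, so full contribution is dominant for anyone with s > 1/7.4 = 0.1351 and zero contribution is dominant for anyone below.
The shares above 0.1351 belong to Player C, Player E and Player G, contributing 56 each; the remaining 7 contribute 0. Total contributed: 168.
The mitigation fund pays out 7.4 × 168 = 1243.20 in total (split across the unequal shares, but the aggregate is all that matters for the group sum).
The 7 free-riders keep 56 each, adding 392. Group total = 392 + 1243.20 = 1635.20.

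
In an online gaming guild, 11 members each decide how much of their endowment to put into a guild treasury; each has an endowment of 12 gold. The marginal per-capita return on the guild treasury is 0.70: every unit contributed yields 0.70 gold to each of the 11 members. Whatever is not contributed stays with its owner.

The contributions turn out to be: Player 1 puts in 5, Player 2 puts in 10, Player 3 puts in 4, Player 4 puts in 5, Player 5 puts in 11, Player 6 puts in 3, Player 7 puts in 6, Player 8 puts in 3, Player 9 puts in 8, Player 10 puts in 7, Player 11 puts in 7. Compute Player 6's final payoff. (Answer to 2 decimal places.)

Total contributed: 5 + 10 + 4 + 5 + 11 + 3 + 6 + 3 + 8 + 7 + 7 = 69.
Each receives 0.70 × 69 = 48.30 from the guild treasury.
Player 6 keeps 12 − 3 = 9, so Player 6's payoff is 9 + 48.30 = 57.30.

57.30 gold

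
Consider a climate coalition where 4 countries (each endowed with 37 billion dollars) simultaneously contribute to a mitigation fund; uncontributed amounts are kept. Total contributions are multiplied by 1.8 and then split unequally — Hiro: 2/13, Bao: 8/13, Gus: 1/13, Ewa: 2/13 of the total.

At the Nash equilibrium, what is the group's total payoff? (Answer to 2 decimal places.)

177.60 billion dollars

A player with share s gets back 1.8·s per unit contributed, so full contribution is dominant for anyone with s > 1/1.8 = 0.5556 and zero contribution is dominant for anyone below.
Bao alone (share 8/13) is above the threshold, contributing 37; the remaining 3 contribute 0. Total contributed: 37.
The mitigation fund pays out 1.8 × 37 = 66.60 in total (split across the unequal shares, but the aggregate is all that matters for the group sum).
The 3 free-riders keep 37 each, adding 111. Group total = 111 + 66.60 = 177.60.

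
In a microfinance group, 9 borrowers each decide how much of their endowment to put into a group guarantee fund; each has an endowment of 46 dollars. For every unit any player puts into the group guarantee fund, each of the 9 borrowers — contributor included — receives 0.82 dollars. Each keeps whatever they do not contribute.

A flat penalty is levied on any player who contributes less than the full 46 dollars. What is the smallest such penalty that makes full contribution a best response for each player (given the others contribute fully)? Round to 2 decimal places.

Given the others contribute fully, the best deviation is to contribute 0 (any partial contribution still incurs the fine and gives up units whose private return 0.82 is below 1).
Deviating from 46 to 0 saves 46 dollars but forfeits the deviator's share of the drop in the group guarantee fund: 0.82 × 46 = 37.72.
So the deviation gain is 46 − 37.72 = 8.28, and the fine must be at least 8.28 dollars to wipe it out.

8.28 dollars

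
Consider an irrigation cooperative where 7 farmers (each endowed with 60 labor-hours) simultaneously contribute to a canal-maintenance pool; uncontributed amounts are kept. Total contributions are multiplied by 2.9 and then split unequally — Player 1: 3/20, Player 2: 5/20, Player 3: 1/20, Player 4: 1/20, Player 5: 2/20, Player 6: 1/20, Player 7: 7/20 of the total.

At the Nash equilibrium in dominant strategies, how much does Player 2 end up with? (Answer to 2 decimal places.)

103.50 labor-hours

Player j's private return per contributed unit is 2.9 × (j's share). Contributing is weakly dominant for j when that share is at least 1/2.9 = 0.3448, and contributing 0 is dominant otherwise.
Player 7 alone (share 7/20) is above the threshold, contributing 60; the remaining 6 contribute 0. Total contributed: 60.
Player 2 keeps 60 and receives 2.9 × 60 × 5/20 = 43.50 from the canal-maintenance pool, for a payoff of 103.50.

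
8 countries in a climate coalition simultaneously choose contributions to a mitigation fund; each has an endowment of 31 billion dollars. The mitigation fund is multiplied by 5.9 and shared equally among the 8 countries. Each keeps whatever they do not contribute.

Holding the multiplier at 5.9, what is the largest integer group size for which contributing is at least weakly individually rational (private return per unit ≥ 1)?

5

Private return per unit is 5.9/(group size), which is ≥ 1 whenever the group size is ≤ 5.9.
The largest such integer is 5.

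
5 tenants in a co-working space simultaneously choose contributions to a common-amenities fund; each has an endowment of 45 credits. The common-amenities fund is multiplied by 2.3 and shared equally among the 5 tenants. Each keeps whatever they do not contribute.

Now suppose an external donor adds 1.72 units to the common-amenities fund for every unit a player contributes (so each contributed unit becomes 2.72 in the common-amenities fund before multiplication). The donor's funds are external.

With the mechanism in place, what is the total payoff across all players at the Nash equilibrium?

1407.60 credits

The effective private return per unit is now 2.3 × 2.72 / 5 = 1.2512 > 1, so every player's dominant strategy flips to full contribution.
At the Nash equilibrium everyone contributes 45. Group total payoff = 2.3 × 2.72 × 225 = 1407.60.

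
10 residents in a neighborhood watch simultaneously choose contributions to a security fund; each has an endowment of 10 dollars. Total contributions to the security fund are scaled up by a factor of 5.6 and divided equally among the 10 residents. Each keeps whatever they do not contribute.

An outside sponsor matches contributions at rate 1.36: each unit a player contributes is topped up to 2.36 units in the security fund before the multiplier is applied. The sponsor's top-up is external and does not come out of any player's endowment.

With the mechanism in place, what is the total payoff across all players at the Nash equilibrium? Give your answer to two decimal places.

1321.60 dollars

With the mechanism, a contributed unit returns 5.6 × 2.36 / 10 = 1.3216 per unit of net cost to the contributor — now above 1 — so contributing fully is weakly dominant for every player.
So the Nash equilibrium is full contribution by all 10; the group earns 5.6 × 2.36 × 100 = 1321.60.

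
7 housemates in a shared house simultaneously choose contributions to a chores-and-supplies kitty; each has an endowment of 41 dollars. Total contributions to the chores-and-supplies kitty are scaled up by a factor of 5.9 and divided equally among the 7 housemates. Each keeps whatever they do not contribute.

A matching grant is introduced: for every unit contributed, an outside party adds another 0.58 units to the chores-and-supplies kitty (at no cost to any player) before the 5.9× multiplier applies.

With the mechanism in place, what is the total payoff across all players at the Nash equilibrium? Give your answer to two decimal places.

2675.41 dollars

The effective private return per unit is now 5.9 × 1.58 / 7 = 1.3317 > 1, so every player's dominant strategy flips to full contribution.
At the Nash equilibrium everyone contributes 41. Group total payoff = 5.9 × 1.58 × 287 = 2675.41.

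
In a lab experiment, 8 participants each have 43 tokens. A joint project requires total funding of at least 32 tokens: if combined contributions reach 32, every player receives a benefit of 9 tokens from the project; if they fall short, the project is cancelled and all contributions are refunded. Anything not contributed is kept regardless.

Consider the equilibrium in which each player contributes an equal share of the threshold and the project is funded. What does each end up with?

Equal share of the threshold: 32/8 = 4.
At this profile no one gains by cutting their contribution: any cut drops the total below 32, the project is cancelled, contributions are refunded, and the deviator ends with 43, which is less than 43 − 4 + 9 = 48. Contributing more than 4 just wastes the excess. So contributing exactly 4 is a best response.
Each player's payoff: 43 − 4 + 9 = 48.

48 tokens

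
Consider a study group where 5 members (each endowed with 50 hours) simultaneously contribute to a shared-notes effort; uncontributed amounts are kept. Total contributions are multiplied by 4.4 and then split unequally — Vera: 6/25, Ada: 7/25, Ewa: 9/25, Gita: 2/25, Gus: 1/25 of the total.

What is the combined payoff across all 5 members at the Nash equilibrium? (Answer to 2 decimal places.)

760.00 hours

Each unit j contributes comes back to j as 4.4 × (j's share), so j prefers to contribute only if that share exceeds 1/4.4 = 0.2273; otherwise keeping the unit dominates.
Vera, Ada and Ewa are above the threshold, contributing 50 each; the remaining 2 contribute 0. Total contributed: 150.
The shared-notes effort pays out 4.4 × 150 = 660.00 in total (split across the unequal shares, but the aggregate is all that matters for the group sum).
The 2 free-riders keep 50 each, adding 100. Group total = 100 + 660.00 = 760.00.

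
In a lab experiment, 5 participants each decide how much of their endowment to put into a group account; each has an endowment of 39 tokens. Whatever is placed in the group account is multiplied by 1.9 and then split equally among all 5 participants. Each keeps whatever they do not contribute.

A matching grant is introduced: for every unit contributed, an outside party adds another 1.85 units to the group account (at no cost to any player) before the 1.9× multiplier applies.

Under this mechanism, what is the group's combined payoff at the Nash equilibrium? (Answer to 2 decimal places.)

The effective private return per unit is now 1.9 × 2.85 / 5 = 1.0830 > 1, so every player's dominant strategy flips to full contribution.
So the Nash equilibrium is full contribution by all 5; the group earns 1.9 × 2.85 × 195 = 1055.93.

1055.93 tokens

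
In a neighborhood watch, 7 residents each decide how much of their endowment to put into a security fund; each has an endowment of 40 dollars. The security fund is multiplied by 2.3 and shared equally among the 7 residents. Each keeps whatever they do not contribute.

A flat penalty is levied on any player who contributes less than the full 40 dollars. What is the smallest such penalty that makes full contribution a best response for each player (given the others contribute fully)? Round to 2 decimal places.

Given the others contribute fully, the best deviation is to contribute 0 (any partial contribution still incurs the fine and gives up units whose private return 0.3286 is below 1).
Deviating from 40 to 0 saves 40 dollars but forfeits the deviator's share of the drop in the security fund: 2.3/7 × 40 = 13.14.
So the deviation gain is 40 − 13.14 = 26.86, and the fine must be at least 26.86 dollars to wipe it out.

26.86 dollars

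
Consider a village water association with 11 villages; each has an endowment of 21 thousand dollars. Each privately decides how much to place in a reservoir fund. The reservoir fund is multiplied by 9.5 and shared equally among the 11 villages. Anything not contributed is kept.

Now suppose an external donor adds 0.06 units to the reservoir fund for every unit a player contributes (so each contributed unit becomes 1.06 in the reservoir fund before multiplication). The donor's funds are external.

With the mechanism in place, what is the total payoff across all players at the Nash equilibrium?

With the mechanism, a contributed unit returns 9.5 × 1.06 / 11 = 0.9155 per unit of net cost — still below 1 — so contributing 0 remains dominant for every player.
At the Nash equilibrium no one contributes; group total payoff = 11 × 21 = 231.

231.00 thousand dollars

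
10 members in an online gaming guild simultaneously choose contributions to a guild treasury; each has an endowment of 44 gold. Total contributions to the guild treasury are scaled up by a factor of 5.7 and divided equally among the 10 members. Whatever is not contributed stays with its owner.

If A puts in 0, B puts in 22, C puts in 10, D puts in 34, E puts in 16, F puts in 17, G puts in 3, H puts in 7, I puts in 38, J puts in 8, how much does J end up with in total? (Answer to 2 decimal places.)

124.35 gold

Total contributed: 0 + 22 + 10 + 34 + 16 + 17 + 3 + 7 + 38 + 8 = 155.
Each receives 5.7 × 155 / 10 = 88.35 from the guild treasury.
J keeps 44 − 8 = 36, so J's payoff is 36 + 88.35 = 124.35.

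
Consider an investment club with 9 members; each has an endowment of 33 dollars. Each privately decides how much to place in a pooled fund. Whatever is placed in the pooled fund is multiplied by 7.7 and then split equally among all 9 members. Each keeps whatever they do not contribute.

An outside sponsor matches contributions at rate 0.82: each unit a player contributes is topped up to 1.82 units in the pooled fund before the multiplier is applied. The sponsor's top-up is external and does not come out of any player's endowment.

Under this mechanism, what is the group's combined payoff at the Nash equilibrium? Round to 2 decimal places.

The effective private return per unit is now 7.7 × 1.82 / 9 = 1.5571 > 1, so every player's dominant strategy flips to full contribution.
At the Nash equilibrium everyone contributes 33. Group total payoff = 7.7 × 1.82 × 297 = 4162.16.

4162.16 dollars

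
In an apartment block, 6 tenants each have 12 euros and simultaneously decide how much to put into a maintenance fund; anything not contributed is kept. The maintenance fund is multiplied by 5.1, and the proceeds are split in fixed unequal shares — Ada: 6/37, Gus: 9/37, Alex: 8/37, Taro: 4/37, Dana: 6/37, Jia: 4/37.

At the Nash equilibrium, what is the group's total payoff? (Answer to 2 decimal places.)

170.40 euros

For player j, contributing a unit is worthwhile iff 5.1 × (j's share) ≥ 1, i.e. iff j's share is at least 0.1961.
Gus and Alex clear that bar, contributing 12 each; the remaining 4 contribute 0. Total contributed: 24.
The maintenance fund pays out 5.1 × 24 = 122.40 in total (split across the unequal shares, but the aggregate is all that matters for the group sum).
The 4 free-riders keep 12 each, adding 48. Group total = 48 + 122.40 = 170.40.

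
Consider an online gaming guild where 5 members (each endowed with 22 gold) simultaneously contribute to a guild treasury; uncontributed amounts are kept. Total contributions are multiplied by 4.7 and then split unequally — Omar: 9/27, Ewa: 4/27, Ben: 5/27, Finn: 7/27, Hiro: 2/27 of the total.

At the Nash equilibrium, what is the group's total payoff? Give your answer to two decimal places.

272.80 gold

A player with share s gets back 4.7·s per unit contributed, so full contribution is dominant for anyone with s > 1/4.7 = 0.2128 and zero contribution is dominant for anyone below.
Omar and Finn are above the threshold, contributing 22 each; the remaining 3 contribute 0. Total contributed: 44.
The guild treasury pays out 4.7 × 44 = 206.80 in total (split across the unequal shares, but the aggregate is all that matters for the group sum).
The 3 free-riders keep 22 each, adding 66. Group total = 66 + 206.80 = 272.80.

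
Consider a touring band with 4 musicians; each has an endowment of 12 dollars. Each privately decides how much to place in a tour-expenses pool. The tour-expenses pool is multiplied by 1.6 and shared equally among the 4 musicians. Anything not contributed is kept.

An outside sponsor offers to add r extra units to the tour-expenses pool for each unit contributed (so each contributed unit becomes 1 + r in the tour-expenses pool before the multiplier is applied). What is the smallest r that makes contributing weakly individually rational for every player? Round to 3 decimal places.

With matching at rate r, one contributed unit becomes (1 + r) in the tour-expenses pool and returns 1.6 × (1 + r) / 4 to the contributor.
Setting this equal to 1: 1 + r = 4/1.6 = 2.5000.
So the minimum matching rate is r = 2.5000 − 1 = 1.500.

1.500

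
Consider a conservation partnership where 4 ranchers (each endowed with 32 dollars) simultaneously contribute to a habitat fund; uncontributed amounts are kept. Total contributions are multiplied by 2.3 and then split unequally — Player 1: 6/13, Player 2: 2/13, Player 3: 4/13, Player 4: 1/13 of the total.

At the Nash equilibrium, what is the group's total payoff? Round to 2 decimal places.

169.60 dollars

For player j, contributing a unit is worthwhile iff 2.3 × (j's share) ≥ 1, i.e. iff j's share is at least 0.4348.
Player 1 alone (share 6/13) is above the threshold, contributing 32; the remaining 3 contribute 0. Total contributed: 32.
The habitat fund pays out 2.3 × 32 = 73.60 in total (split across the unequal shares, but the aggregate is all that matters for the group sum).
The 3 free-riders keep 32 each, adding 96. Group total = 96 + 73.60 = 169.60.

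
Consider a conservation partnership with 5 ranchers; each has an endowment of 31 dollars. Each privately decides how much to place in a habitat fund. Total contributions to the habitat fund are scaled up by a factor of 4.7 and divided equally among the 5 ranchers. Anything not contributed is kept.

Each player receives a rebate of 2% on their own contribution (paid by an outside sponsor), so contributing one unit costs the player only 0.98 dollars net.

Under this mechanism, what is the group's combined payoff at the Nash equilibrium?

155.00 dollars

Even with the mechanism, each unit contributed returns only (4.7/5) / 0.98 = 0.9592 per unit of net cost, so contributing nothing is still dominant.
At the Nash equilibrium no one contributes; group total payoff = 5 × 31 = 155.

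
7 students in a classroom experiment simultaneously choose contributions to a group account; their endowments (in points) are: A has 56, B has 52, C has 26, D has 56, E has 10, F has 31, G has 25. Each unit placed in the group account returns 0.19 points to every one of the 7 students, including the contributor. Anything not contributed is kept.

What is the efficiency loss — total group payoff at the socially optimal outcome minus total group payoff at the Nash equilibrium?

The private return per contributed unit is 0.19 < 1 for everyone, so the Nash equilibrium is zero contribution and the group total is Σ E_j = 56 + 52 + 26 + 56 + 10 + 31 + 25 = 256.
Each contributed unit returns 1.330 to the group, so the social optimum is full contribution by everyone: group total = 1.330 × 256 = 340.48.
Efficiency loss = (1.330 − 1) × 256 = 84.48.

84.48 points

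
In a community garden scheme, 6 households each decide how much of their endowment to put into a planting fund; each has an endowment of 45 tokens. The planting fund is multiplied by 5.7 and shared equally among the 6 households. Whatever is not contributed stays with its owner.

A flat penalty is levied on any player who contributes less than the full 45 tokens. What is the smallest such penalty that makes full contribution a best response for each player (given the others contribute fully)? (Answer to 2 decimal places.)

Given the others contribute fully, the best deviation is to contribute 0 (any partial contribution still incurs the fine and gives up units whose private return 0.9500 is below 1).
Deviating from 45 to 0 saves 45 tokens but forfeits the deviator's share of the drop in the planting fund: 5.7/6 × 45 = 42.75.
So the deviation gain is 45 − 42.75 = 2.25, and the fine must be at least 2.25 tokens to wipe it out.

2.25 tokens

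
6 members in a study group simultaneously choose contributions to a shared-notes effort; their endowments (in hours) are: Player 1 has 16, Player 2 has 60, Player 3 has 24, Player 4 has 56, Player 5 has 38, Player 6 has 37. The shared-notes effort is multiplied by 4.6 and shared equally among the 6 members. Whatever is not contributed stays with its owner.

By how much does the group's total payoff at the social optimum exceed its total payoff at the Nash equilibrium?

The private return per contributed unit is 4.6/6 = 0.7667 < 1 for every player regardless of endowment, so the Nash equilibrium is zero contribution and the group total is Σ E_j = 16 + 60 + 24 + 56 + 38 + 37 = 231.
Each contributed unit returns 4.600 to the group, so the social optimum is full contribution by everyone: group total = 4.600 × 231 = 1062.60.
Efficiency loss = (4.600 − 1) × 231 = 831.60.

831.60 hours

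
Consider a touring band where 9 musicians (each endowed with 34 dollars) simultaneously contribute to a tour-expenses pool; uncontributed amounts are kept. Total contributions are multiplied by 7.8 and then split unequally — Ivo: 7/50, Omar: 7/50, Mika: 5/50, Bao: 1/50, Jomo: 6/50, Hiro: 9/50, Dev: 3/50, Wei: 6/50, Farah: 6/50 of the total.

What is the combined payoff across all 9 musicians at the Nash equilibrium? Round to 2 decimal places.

A player with share s gets back 7.8·s per unit contributed, so full contribution is dominant for anyone with s > 1/7.8 = 0.1282 and zero contribution is dominant for anyone below.
Ivo, Omar and Hiro are above the threshold, contributing 34 each; the remaining 6 contribute 0. Total contributed: 102.
The tour-expenses pool pays out 7.8 × 102 = 795.60 in total (split across the unequal shares, but the aggregate is all that matters for the group sum).
The 6 free-riders keep 34 each, adding 204. Group total = 204 + 795.60 = 999.60.

999.60 dollars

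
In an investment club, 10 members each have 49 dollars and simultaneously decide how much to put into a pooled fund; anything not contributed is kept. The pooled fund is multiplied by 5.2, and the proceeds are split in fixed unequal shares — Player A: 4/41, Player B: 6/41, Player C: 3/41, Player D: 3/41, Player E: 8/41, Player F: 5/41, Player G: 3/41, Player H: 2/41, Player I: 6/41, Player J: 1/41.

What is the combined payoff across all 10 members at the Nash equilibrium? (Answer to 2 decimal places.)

695.80 dollars

Player j's private return per contributed unit is 5.2 × (j's share). Contributing is weakly dominant for j when that share is at least 1/5.2 = 0.1923, and contributing 0 is dominant otherwise.
Only Player E (8/41) clears that bar, contributing 49; the remaining 9 contribute 0. Total contributed: 49.
The pooled fund pays out 5.2 × 49 = 254.80 in total (split across the unequal shares, but the aggregate is all that matters for the group sum).
The 9 free-riders keep 49 each, adding 441. Group total = 441 + 254.80 = 695.80.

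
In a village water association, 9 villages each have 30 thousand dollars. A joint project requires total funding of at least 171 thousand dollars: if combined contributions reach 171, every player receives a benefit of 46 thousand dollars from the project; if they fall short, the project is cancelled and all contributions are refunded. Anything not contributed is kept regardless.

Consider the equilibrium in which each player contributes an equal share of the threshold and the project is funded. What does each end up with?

Equal share of the threshold: 171/9 = 19.
At this profile no one gains by cutting their contribution: any cut drops the total below 171, the project is cancelled, contributions are refunded, and the deviator ends with 30, which is less than 30 − 19 + 46 = 57. Contributing more than 19 just wastes the excess. So contributing exactly 19 is a best response.
Each player's payoff: 30 − 19 + 46 = 57.

57 thousand dollars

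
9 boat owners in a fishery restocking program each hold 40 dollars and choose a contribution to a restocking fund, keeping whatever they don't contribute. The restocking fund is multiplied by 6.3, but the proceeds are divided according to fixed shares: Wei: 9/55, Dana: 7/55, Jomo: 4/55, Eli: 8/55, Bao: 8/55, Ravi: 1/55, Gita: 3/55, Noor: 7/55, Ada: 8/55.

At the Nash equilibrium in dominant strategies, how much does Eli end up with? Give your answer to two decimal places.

For player j, contributing a unit is worthwhile iff 6.3 × (j's share) ≥ 1, i.e. iff j's share is at least 0.1587.
Only Wei (9/55) clears that bar, contributing 40; the remaining 8 contribute 0. Total contributed: 40.
Eli keeps 40 and receives 6.3 × 40 × 8/55 = 36.65 from the restocking fund, for a payoff of 76.65.

76.65 dollars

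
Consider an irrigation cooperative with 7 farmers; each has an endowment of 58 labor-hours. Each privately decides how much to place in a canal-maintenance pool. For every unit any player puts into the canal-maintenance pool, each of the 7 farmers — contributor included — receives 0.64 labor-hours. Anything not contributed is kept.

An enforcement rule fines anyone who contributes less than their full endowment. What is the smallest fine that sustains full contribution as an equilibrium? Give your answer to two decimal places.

20.88 labor-hours

Given the others contribute fully, the best deviation is to contribute 0 (any partial contribution still incurs the fine and gives up units whose private return 0.64 is below 1).
Deviating from 58 to 0 saves 58 labor-hours but forfeits the deviator's share of the drop in the canal-maintenance pool: 0.64 × 58 = 37.12.
So the deviation gain is 58 − 37.12 = 20.88, and the fine must be at least 20.88 labor-hours to wipe it out.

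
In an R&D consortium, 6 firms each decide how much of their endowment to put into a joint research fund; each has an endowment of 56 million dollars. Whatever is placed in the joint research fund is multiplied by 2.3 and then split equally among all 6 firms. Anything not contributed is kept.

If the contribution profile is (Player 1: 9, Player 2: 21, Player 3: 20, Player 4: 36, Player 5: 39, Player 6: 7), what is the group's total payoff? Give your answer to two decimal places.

507.60 million dollars

Total contributed: 9 + 21 + 20 + 36 + 39 + 7 = 132; total kept: 6 × 56 − 132 = 204.
The joint research fund pays out 2.3 × 132 = 303.60 in aggregate.
Group total = 204 + 303.60 = 507.60.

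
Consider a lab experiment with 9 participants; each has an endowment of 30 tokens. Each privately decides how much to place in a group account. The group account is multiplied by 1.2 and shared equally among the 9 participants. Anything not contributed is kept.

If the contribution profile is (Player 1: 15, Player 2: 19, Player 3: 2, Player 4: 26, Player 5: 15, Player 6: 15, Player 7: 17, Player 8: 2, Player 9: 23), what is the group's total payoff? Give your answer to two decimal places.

296.80 tokens

Total contributed: 15 + 19 + 2 + 26 + 15 + 15 + 17 + 2 + 23 = 134; total kept: 9 × 30 − 134 = 136.
The group account pays out 1.2 × 134 = 160.80 in aggregate.
Group total = 136 + 160.80 = 296.80.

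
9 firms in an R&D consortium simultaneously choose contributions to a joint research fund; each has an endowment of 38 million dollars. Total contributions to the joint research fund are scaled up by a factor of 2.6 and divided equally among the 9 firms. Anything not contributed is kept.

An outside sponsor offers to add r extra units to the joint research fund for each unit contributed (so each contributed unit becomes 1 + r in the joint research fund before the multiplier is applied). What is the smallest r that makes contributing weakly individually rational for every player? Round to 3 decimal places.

2.462

With matching at rate r, one contributed unit becomes (1 + r) in the joint research fund and returns 2.6 × (1 + r) / 9 to the contributor.
Setting this equal to 1: 1 + r = 9/2.6 = 3.4615.
So the minimum matching rate is r = 3.4615 − 1 = 2.462.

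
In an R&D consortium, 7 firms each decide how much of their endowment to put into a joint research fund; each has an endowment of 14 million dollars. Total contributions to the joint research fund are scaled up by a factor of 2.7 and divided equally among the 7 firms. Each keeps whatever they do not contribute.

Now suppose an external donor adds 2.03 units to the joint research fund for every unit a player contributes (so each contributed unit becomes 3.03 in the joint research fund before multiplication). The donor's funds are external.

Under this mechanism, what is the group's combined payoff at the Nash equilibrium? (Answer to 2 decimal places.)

The effective private return per unit is now 2.7 × 3.03 / 7 = 1.1687 > 1, so every player's dominant strategy flips to full contribution.
At the Nash equilibrium everyone contributes 14. Group total payoff = 2.7 × 3.03 × 98 = 801.74.

801.74 million dollars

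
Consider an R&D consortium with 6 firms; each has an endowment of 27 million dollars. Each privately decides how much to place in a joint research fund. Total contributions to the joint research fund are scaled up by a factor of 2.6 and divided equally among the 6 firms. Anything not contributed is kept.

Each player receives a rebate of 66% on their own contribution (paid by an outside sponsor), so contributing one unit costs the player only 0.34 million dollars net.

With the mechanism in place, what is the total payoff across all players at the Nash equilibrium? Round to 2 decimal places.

528.12 million dollars

The effective private return per unit is now (2.6/6) / 0.34 = 1.2745 > 1, so every player's dominant strategy flips to full contribution.
At the Nash equilibrium everyone contributes 27. Group total payoff = 6 × (27 × 0.66 + 2.6 × 27) = 528.12.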